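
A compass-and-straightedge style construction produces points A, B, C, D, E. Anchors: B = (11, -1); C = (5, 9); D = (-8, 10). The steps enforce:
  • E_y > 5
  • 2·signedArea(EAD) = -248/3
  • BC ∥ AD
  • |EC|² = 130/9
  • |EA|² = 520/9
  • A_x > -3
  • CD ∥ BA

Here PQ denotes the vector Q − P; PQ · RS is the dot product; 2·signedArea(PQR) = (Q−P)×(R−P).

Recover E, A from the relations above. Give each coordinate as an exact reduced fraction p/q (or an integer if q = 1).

1. A_x = -2  [BC ∥ AD ∩ CD ∥ BA]
2. A_y = 0  [BC ∥ AD ∩ CD ∥ BA]
   → A = (-2, 0)
3. E_x = 8/3  [line -10·x + -6·y + 188/3 = 0 ∩ |EA|² = 520/9]
4. E_y = 6  [line -10·x + -6·y + 188/3 = 0 ∩ |EA|² = 520/9]
   → E = (8/3, 6)

A = (-2, 0)
E = (8/3, 6)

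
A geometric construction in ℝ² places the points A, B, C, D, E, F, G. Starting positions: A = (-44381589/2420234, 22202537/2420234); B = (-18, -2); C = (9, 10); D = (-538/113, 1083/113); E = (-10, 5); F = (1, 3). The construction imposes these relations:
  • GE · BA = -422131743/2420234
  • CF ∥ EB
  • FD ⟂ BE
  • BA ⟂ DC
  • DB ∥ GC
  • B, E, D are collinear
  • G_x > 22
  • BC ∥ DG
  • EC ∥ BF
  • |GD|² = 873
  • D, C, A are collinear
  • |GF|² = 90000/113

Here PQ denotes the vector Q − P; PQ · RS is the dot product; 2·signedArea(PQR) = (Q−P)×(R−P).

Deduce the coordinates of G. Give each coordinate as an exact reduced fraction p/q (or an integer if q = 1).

1. G_x = 2513/113  [DB ∥ GC ∩ BC ∥ DG]
2. G_y = 2439/113  [DB ∥ GC ∩ BC ∥ DG]
   → G = (2513/113, 2439/113)

G = (2513/113, 2439/113)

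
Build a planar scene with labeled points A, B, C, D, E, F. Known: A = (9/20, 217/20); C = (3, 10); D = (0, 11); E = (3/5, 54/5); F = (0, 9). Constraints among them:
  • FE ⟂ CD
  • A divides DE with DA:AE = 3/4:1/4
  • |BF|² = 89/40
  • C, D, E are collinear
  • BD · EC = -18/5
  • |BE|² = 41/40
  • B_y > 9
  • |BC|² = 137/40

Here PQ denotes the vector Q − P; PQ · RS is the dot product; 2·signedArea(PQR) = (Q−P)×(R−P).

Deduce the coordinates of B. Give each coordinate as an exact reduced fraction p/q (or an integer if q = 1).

1. B_x = 23/20  [line -12/5·x + 4/5·y + -26/5 = 0 ∩ |BF|² = 89/40]
2. B_y = 199/20  [line -12/5·x + 4/5·y + -26/5 = 0 ∩ |BF|² = 89/40]
   → B = (23/20, 199/20)

B = (23/20, 199/20)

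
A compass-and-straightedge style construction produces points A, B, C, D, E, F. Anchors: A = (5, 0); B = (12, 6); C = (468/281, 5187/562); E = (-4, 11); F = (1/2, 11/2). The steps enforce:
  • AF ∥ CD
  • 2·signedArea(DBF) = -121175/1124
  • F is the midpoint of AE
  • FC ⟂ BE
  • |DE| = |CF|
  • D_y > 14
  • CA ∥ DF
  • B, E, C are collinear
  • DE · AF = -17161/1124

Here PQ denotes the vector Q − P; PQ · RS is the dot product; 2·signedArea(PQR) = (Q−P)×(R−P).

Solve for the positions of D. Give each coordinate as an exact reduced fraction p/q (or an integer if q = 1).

D = (-1593/562, 4139/281)

1. D_x = -1593/562  [CA ∥ DF ∩ AF ∥ CD]
2. D_y = 4139/281  [CA ∥ DF ∩ AF ∥ CD]
   → D = (-1593/562, 4139/281)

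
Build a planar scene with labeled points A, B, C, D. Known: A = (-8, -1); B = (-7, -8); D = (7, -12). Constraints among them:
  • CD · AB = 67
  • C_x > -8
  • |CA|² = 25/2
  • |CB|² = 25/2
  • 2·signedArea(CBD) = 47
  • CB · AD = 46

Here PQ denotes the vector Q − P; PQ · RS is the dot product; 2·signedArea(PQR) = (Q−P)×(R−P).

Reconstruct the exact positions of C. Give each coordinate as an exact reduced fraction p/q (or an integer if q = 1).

1. C_x = -15/2  [CB · AD = 46 ∩ 2·signedArea(CBD) = 47]
2. C_y = -9/2  [CB · AD = 46 ∩ 2·signedArea(CBD) = 47]
   → C = (-15/2, -9/2)

C = (-15/2, -9/2)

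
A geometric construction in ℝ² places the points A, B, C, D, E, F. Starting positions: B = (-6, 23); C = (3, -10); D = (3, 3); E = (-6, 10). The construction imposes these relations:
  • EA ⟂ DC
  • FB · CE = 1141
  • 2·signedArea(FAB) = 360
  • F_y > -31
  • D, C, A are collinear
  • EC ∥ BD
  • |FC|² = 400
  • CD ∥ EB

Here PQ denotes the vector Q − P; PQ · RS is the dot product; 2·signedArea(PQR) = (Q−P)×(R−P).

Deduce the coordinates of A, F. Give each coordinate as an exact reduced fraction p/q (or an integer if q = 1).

A = (3, 10)
F = (3, -30)

1. A_x = 3  [D, C, A are collinear ∩ EA ⟂ DC]
2. A_y = 10  [D, C, A are collinear ∩ EA ⟂ DC]
   → A = (3, 10)
3. F_x = 3  [2·signedArea(FAB) = 360 ∩ FB · CE = 1141]
4. F_y = -30  [2·signedArea(FAB) = 360 ∩ FB · CE = 1141]
   → F = (3, -30)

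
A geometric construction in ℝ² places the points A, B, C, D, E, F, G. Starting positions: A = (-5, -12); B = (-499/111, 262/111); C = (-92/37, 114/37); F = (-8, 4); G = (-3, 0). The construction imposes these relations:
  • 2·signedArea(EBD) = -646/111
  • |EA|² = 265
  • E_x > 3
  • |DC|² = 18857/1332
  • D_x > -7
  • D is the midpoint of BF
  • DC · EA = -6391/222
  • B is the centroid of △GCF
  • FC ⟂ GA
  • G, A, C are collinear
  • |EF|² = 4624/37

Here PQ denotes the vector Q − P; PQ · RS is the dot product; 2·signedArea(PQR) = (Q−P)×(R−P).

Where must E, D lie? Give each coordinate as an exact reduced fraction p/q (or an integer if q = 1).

D = (-1387/222, 353/111)
E = (112/37, 80/37)

1. D_x = -1387/222  [D is the midpoint of BF]
2. D_y = 353/111  [D is the midpoint of BF]
   → D = (-1387/222, 353/111)
3. E_x = 112/37  [2·signedArea(EBD) = -646/111 ∩ DC · EA = -6391/222]
4. E_y = 80/37  [2·signedArea(EBD) = -646/111 ∩ DC · EA = -6391/222]
   → E = (112/37, 80/37)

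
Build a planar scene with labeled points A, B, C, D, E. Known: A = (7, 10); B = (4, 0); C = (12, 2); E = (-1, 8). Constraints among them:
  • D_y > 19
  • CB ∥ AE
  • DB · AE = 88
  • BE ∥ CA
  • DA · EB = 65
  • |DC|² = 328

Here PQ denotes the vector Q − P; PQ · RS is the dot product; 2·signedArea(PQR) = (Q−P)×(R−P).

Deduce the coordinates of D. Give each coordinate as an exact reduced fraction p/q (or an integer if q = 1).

1. D_x = 10  [DB · AE = 88 ∩ DA · EB = 65]
2. D_y = 20  [DB · AE = 88 ∩ DA · EB = 65]
   → D = (10, 20)

D = (10, 20)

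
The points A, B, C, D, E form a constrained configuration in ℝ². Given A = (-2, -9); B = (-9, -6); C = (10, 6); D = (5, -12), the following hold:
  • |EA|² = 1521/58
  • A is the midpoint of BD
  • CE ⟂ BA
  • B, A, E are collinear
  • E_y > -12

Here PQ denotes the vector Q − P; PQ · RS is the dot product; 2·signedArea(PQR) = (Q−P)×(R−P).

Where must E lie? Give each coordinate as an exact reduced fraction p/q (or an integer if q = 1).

E = (157/58, -639/58)

1. E_x = 157/58  [B, A, E are collinear ∩ CE ⟂ BA]
2. E_y = -639/58  [B, A, E are collinear ∩ CE ⟂ BA]
   → E = (157/58, -639/58)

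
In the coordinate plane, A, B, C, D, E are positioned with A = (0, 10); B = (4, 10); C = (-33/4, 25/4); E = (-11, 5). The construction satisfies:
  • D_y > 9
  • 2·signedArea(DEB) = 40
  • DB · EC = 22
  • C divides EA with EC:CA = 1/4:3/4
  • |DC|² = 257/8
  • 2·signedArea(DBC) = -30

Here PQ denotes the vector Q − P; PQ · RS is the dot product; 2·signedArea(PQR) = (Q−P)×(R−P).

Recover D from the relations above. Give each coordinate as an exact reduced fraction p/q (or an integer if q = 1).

D = (-4, 10)

1. D_x = -4  [2·signedArea(DEB) = 40 ∩ 2·signedArea(DBC) = -30]
2. D_y = 10  [2·signedArea(DEB) = 40 ∩ 2·signedArea(DBC) = -30]
   → D = (-4, 10)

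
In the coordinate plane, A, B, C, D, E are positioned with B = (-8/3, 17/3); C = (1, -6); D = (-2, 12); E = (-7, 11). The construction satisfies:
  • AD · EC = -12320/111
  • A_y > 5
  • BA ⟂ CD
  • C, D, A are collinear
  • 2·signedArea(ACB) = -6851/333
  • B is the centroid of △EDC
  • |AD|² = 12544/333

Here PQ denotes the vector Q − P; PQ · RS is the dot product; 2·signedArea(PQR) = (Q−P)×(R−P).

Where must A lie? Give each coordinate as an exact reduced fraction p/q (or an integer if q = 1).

1. A_x = -110/111  [C, D, A are collinear ∩ BA ⟂ CD]
2. A_y = 220/37  [C, D, A are collinear ∩ BA ⟂ CD]
   → A = (-110/111, 220/37)

A = (-110/111, 220/37)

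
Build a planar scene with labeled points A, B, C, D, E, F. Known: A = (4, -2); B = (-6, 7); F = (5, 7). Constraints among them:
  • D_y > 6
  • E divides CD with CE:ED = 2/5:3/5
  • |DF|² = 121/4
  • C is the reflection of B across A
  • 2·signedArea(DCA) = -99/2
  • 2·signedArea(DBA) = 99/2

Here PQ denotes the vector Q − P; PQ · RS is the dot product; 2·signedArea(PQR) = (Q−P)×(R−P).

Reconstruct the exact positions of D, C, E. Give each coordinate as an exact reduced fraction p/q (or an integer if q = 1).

1. D_x = -1/2  [line 9·x + 10·y + -131/2 = 0 ∩ |DF|² = 121/4]
2. D_y = 7  [line 9·x + 10·y + -131/2 = 0 ∩ |DF|² = 121/4]
   → D = (-1/2, 7)
3. C_x = 14  [2·signedArea(DCA) = -99/2 ∩ C is the reflection of B across A]
4. C_y = -11  [2·signedArea(DCA) = -99/2 ∩ C is the reflection of B across A]
   → C = (14, -11)
5. E_x = 41/5  [E divides CD with CE:ED = 2/5:3/5]
6. E_y = -19/5  [E divides CD with CE:ED = 2/5:3/5]
   → E = (41/5, -19/5)

C = (14, -11)
D = (-1/2, 7)
E = (41/5, -19/5)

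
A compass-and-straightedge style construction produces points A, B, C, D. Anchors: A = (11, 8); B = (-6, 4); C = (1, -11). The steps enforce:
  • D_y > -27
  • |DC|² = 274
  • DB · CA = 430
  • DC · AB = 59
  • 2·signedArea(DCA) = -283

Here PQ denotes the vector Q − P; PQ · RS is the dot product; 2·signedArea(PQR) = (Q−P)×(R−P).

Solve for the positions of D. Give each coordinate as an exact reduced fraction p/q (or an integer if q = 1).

D = (8, -26)

1. D_x = 8  [2·signedArea(DCA) = -283 ∩ DB · CA = 430]
2. D_y = -26  [2·signedArea(DCA) = -283 ∩ DB · CA = 430]
   → D = (8, -26)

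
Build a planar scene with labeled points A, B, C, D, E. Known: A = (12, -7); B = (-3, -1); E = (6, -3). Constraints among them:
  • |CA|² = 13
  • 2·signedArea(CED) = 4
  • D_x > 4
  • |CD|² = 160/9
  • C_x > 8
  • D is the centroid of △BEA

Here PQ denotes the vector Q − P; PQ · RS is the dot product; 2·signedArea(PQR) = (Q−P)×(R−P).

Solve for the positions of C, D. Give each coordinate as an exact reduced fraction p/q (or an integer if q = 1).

1. D_x = 5  [D is the centroid of △BEA]
2. D_y = -11/3  [D is the centroid of △BEA]
   → D = (5, -11/3)
3. C_x = 9  [line 2/3·x + -1·y + -11 = 0 ∩ |CD|² = 160/9]
4. C_y = -5  [line 2/3·x + -1·y + -11 = 0 ∩ |CD|² = 160/9]
   → C = (9, -5)

C = (9, -5)
D = (5, -11/3)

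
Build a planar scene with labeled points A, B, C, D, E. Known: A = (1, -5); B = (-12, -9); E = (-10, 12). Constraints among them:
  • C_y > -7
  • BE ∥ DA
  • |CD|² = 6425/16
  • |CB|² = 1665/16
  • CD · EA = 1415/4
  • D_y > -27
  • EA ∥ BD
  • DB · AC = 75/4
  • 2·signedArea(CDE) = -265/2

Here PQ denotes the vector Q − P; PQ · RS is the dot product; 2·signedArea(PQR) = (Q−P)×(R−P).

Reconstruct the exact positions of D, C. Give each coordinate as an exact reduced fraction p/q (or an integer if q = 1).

C = (-9/4, -6)
D = (-1, -26)

1. D_x = -1  [BE ∥ DA ∩ EA ∥ BD]
2. D_y = -26  [BE ∥ DA ∩ EA ∥ BD]
   → D = (-1, -26)
3. C_x = -9/4  [2·signedArea(CDE) = -265/2 ∩ CD · EA = 1415/4]
4. C_y = -6  [2·signedArea(CDE) = -265/2 ∩ CD · EA = 1415/4]
   → C = (-9/4, -6)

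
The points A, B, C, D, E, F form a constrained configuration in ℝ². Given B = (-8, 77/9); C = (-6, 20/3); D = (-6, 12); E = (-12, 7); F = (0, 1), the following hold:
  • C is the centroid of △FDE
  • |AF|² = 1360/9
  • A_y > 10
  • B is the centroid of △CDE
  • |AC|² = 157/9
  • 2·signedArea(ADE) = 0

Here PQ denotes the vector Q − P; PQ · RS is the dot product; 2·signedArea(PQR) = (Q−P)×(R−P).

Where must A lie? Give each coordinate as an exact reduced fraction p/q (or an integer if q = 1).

1. A_x = -8  [line 5·x + -6·y + 102 = 0 ∩ |AC|² = 157/9]
2. A_y = 31/3  [line 5·x + -6·y + 102 = 0 ∩ |AC|² = 157/9]
   → A = (-8, 31/3)

A = (-8, 31/3)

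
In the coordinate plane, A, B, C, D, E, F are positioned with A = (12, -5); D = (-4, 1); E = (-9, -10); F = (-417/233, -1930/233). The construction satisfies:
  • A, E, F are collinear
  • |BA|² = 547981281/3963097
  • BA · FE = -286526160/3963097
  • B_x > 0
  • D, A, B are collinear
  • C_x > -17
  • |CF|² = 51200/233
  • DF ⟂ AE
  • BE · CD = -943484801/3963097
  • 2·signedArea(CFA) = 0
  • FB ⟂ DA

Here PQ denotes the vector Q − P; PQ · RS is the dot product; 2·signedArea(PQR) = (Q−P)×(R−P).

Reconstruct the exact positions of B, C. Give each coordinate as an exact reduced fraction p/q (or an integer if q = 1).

B = (16836/17009, -14818/17009)
C = (-3777/233, -2730/233)

1. B_x = 16836/17009  [D, A, B are collinear ∩ FB ⟂ DA]
2. B_y = -14818/17009  [D, A, B are collinear ∩ FB ⟂ DA]
   → B = (16836/17009, -14818/17009)
3. C_x = -3777/233  [2·signedArea(CFA) = 0 ∩ BE · CD = -943484801/3963097]
4. C_y = -2730/233  [2·signedArea(CFA) = 0 ∩ BE · CD = -943484801/3963097]
   → C = (-3777/233, -2730/233)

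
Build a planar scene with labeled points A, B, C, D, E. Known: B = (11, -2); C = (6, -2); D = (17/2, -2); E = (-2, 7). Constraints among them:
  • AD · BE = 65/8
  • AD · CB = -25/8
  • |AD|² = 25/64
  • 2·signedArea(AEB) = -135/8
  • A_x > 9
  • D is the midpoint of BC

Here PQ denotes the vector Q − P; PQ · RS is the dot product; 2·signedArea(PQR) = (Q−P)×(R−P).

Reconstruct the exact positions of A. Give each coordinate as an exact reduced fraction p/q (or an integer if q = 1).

A = (73/8, -2)

1. A_x = 73/8  [AD · CB = -25/8 ∩ 2·signedArea(AEB) = -135/8]
2. A_y = -2  [AD · CB = -25/8 ∩ 2·signedArea(AEB) = -135/8]
   → A = (73/8, -2)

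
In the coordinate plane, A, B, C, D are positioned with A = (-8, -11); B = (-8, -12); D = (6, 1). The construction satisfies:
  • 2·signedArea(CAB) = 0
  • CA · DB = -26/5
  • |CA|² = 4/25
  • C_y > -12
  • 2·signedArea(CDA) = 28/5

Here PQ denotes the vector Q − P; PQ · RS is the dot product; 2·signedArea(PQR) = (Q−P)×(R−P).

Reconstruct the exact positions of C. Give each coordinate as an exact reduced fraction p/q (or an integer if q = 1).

C = (-8, -57/5)

1. C_x = -8  [2·signedArea(CAB) = 0 ∩ CA · DB = -26/5]
2. C_y = -57/5  [2·signedArea(CAB) = 0 ∩ CA · DB = -26/5]
   → C = (-8, -57/5)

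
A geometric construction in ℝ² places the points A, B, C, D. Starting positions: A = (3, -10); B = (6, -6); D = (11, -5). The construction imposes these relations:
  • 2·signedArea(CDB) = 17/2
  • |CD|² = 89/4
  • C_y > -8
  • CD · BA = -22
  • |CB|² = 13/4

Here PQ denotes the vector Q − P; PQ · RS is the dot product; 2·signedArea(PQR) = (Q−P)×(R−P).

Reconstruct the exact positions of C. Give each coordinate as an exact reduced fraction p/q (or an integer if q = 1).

C = (7, -15/2)

1. C_x = 7  [CD · BA = -22 ∩ 2·signedArea(CDB) = 17/2]
2. C_y = -15/2  [CD · BA = -22 ∩ 2·signedArea(CDB) = 17/2]
   → C = (7, -15/2)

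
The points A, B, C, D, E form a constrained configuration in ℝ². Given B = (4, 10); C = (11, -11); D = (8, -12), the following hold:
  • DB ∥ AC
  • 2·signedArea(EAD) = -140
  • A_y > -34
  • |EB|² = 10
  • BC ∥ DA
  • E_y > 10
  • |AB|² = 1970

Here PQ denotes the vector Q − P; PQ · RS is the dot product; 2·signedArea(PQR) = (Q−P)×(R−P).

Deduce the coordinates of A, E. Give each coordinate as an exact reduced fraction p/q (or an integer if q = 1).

A = (15, -33)
E = (7, 11)

1. A_x = 15  [DB ∥ AC ∩ BC ∥ DA]
2. A_y = -33  [DB ∥ AC ∩ BC ∥ DA]
   → A = (15, -33)
3. E_x = 7  [line -21·x + -7·y + 224 = 0 ∩ |EB|² = 10]
4. E_y = 11  [line -21·x + -7·y + 224 = 0 ∩ |EB|² = 10]
   → E = (7, 11)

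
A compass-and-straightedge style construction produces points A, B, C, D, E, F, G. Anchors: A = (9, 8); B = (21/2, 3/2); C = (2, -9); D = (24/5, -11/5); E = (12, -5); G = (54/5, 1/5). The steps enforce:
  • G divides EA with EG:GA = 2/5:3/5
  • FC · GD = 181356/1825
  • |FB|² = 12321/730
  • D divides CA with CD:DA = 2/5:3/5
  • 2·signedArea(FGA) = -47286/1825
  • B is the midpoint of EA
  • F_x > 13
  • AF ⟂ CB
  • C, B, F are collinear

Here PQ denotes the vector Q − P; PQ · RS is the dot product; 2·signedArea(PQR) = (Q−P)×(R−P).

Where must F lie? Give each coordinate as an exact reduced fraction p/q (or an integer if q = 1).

F = (4776/365, 1713/365)

1. F_x = 4776/365  [C, B, F are collinear ∩ AF ⟂ CB]
2. F_y = 1713/365  [C, B, F are collinear ∩ AF ⟂ CB]
   → F = (4776/365, 1713/365)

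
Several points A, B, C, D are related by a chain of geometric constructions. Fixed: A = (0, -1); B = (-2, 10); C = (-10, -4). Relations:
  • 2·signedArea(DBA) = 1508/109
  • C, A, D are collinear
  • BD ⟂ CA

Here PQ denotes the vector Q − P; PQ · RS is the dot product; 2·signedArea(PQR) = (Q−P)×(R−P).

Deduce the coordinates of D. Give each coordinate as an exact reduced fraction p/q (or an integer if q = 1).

1. D_x = 130/109  [C, A, D are collinear ∩ BD ⟂ CA]
2. D_y = -70/109  [C, A, D are collinear ∩ BD ⟂ CA]
   → D = (130/109, -70/109)

D = (130/109, -70/109)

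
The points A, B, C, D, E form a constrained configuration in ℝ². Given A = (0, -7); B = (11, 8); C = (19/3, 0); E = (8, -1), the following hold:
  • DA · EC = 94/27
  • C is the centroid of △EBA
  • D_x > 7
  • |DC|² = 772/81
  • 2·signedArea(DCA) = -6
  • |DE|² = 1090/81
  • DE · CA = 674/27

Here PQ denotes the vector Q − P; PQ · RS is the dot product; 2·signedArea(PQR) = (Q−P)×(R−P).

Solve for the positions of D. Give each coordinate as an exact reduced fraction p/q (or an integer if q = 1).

1. D_x = 71/9  [DA · EC = 94/27 ∩ DE · CA = 674/27]
2. D_y = 8/3  [DA · EC = 94/27 ∩ DE · CA = 674/27]
   → D = (71/9, 8/3)

D = (71/9, 8/3)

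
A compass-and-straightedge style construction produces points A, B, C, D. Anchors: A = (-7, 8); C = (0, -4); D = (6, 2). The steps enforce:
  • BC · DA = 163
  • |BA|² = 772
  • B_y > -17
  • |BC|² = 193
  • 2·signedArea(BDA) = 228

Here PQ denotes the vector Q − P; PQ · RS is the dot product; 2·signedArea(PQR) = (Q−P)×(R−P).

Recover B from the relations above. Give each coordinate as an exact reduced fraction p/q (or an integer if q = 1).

1. B_x = 7  [2·signedArea(BDA) = 228 ∩ BC · DA = 163]
2. B_y = -16  [2·signedArea(BDA) = 228 ∩ BC · DA = 163]
   → B = (7, -16)

B = (7, -16)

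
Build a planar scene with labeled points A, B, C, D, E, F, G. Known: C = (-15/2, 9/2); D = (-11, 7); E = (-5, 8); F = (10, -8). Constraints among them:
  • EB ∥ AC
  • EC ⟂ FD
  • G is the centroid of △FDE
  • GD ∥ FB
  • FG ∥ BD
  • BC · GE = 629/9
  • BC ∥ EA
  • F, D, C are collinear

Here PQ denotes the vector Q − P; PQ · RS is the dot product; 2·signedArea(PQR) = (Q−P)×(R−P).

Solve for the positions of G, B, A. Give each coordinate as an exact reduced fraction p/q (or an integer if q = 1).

1. G_x = -2  [G is the centroid of △FDE]
2. G_y = 7/3  [G is the centroid of △FDE]
   → G = (-2, 7/3)
3. B_x = 1  [FG ∥ BD ∩ GD ∥ FB]
4. B_y = -10/3  [FG ∥ BD ∩ GD ∥ FB]
   → B = (1, -10/3)
5. A_x = -27/2  [EB ∥ AC ∩ BC ∥ EA]
6. A_y = 95/6  [EB ∥ AC ∩ BC ∥ EA]
   → A = (-27/2, 95/6)

A = (-27/2, 95/6)
B = (1, -10/3)
G = (-2, 7/3)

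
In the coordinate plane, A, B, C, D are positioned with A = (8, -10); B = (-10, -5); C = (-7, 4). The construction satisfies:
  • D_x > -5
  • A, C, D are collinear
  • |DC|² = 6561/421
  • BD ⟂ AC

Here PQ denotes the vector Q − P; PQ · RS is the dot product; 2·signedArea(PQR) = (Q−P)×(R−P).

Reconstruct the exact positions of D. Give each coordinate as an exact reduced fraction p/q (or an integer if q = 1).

1. D_x = -1732/421  [A, C, D are collinear ∩ BD ⟂ AC]
2. D_y = 550/421  [A, C, D are collinear ∩ BD ⟂ AC]
   → D = (-1732/421, 550/421)

D = (-1732/421, 550/421)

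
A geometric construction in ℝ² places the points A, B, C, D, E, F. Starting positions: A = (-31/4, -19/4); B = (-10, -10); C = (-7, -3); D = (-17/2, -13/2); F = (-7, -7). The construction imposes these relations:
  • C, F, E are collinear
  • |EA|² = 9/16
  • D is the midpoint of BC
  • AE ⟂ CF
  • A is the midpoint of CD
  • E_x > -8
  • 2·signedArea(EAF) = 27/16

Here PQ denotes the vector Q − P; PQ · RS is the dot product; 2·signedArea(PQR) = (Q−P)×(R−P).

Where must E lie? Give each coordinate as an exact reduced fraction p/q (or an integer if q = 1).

E = (-7, -19/4)

1. E_x = -7  [C, F, E are collinear ∩ AE ⟂ CF]
2. E_y = -19/4  [C, F, E are collinear ∩ AE ⟂ CF]
   → E = (-7, -19/4)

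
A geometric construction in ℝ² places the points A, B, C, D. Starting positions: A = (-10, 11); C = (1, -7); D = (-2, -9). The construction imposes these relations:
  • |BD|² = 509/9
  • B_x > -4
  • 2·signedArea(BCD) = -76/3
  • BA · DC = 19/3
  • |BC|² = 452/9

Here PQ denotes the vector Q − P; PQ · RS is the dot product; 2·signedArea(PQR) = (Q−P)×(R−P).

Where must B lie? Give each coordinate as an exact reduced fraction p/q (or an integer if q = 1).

B = (-11/3, -5/3)

1. B_x = -11/3  [BA · DC = 19/3 ∩ 2·signedArea(BCD) = -76/3]
2. B_y = -5/3  [BA · DC = 19/3 ∩ 2·signedArea(BCD) = -76/3]
   → B = (-11/3, -5/3)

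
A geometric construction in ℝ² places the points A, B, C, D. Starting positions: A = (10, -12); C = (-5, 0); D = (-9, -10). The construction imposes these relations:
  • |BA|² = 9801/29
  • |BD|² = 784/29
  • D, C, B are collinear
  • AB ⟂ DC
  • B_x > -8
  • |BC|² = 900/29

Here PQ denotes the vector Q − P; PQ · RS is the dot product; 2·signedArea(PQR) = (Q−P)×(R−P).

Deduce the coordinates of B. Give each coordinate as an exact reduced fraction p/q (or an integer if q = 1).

B = (-205/29, -150/29)

1. B_x = -205/29  [D, C, B are collinear ∩ AB ⟂ DC]
2. B_y = -150/29  [D, C, B are collinear ∩ AB ⟂ DC]
   → B = (-205/29, -150/29)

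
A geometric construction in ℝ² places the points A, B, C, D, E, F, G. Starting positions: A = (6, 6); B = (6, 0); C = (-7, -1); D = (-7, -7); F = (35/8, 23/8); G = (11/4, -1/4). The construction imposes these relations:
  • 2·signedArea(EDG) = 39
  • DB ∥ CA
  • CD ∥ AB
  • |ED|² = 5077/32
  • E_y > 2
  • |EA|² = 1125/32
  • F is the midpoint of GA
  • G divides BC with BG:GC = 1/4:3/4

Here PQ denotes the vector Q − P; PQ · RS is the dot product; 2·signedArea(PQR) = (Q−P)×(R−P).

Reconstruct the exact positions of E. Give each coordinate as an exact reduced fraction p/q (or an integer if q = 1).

1. E_x = 9/8  [line -27/4·x + 39/4·y + -18 = 0 ∩ |ED|² = 5077/32]
2. E_y = 21/8  [line -27/4·x + 39/4·y + -18 = 0 ∩ |ED|² = 5077/32]
   → E = (9/8, 21/8)

E = (9/8, 21/8)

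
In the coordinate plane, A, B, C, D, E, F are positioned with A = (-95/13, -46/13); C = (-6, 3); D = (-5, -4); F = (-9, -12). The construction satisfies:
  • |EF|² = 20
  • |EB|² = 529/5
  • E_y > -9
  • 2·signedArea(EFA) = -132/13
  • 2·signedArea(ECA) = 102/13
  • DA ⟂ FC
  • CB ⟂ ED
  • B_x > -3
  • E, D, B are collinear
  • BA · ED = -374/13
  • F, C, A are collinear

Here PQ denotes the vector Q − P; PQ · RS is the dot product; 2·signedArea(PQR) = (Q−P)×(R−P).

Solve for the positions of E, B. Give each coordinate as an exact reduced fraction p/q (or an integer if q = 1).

1. E_x = -7  [line 85/13·x + -17/13·y + 459/13 = 0 ∩ |EF|² = 20]
2. E_y = -8  [line 85/13·x + -17/13·y + 459/13 = 0 ∩ |EF|² = 20]
   → E = (-7, -8)
3. B_x = -12/5  [E, D, B are collinear ∩ CB ⟂ ED]
4. B_y = 6/5  [E, D, B are collinear ∩ CB ⟂ ED]
   → B = (-12/5, 6/5)

B = (-12/5, 6/5)
E = (-7, -8)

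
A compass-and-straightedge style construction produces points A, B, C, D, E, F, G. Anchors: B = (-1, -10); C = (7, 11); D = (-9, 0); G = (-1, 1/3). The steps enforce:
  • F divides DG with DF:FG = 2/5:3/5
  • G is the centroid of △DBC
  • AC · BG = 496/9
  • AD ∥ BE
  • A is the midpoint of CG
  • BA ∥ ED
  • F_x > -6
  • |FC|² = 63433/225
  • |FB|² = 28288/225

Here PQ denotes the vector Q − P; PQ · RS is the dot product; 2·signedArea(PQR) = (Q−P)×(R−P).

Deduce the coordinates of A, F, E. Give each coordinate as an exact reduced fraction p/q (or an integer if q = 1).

A = (3, 17/3)
E = (-13, -47/3)
F = (-29/5, 2/15)

1. A_x = 3  [A is the midpoint of CG]
2. A_y = 17/3  [A is the midpoint of CG]
   → A = (3, 17/3)
3. F_x = -29/5  [F divides DG with DF:FG = 2/5:3/5]
4. F_y = 2/15  [F divides DG with DF:FG = 2/5:3/5]
   → F = (-29/5, 2/15)
5. E_x = -13  [BA ∥ ED ∩ AD ∥ BE]
6. E_y = -47/3  [BA ∥ ED ∩ AD ∥ BE]
   → E = (-13, -47/3)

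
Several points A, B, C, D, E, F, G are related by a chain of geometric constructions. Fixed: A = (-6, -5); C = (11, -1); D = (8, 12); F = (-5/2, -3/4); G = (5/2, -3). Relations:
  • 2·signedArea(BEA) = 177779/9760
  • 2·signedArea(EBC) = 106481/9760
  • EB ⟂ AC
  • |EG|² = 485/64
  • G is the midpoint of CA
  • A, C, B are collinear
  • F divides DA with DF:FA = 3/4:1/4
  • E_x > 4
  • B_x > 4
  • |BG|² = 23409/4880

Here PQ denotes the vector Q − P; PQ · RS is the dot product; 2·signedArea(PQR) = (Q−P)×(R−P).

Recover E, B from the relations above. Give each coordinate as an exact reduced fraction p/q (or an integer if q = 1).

1. B_x = 5651/1220  [line -4·x + 17·y + 61 = 0 ∩ |BG|² = 23409/4880]
2. B_y = -762/305  [line -4·x + 17·y + 61 = 0 ∩ |BG|² = 23409/4880]
   → B = (5651/1220, -762/305)
3. E_x = 17/4  [2·signedArea(EBC) = 106481/9760 ∩ EB ⟂ AC]
4. E_y = -7/8  [2·signedArea(EBC) = 106481/9760 ∩ EB ⟂ AC]
   → E = (17/4, -7/8)

B = (5651/1220, -762/305)
E = (17/4, -7/8)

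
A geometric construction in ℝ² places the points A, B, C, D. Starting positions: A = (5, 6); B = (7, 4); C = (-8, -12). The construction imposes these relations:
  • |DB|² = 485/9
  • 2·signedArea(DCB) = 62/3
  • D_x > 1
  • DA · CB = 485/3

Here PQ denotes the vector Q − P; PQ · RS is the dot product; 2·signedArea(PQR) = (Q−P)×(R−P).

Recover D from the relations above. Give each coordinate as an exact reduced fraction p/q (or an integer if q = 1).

D = (4/3, -2/3)

1. D_x = 4/3  [DA · CB = 485/3 ∩ 2·signedArea(DCB) = 62/3]
2. D_y = -2/3  [DA · CB = 485/3 ∩ 2·signedArea(DCB) = 62/3]
   → D = (4/3, -2/3)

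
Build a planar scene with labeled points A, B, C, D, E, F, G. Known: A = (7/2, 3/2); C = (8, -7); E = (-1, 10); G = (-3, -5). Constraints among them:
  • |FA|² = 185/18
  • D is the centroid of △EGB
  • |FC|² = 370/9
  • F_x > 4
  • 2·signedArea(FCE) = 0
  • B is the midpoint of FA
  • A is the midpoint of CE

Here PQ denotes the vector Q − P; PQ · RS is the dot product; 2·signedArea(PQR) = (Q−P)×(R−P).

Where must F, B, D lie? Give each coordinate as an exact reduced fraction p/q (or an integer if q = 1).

B = (17/4, 1/12)
D = (1/12, 61/36)
F = (5, -4/3)

1. F_x = 5  [line -17·x + -9·y + 73 = 0 ∩ |FA|² = 185/18]
2. F_y = -4/3  [line -17·x + -9·y + 73 = 0 ∩ |FA|² = 185/18]
   → F = (5, -4/3)
3. B_x = 17/4  [B is the midpoint of FA]
4. B_y = 1/12  [B is the midpoint of FA]
   → B = (17/4, 1/12)
5. D_x = 1/12  [D is the centroid of △EGB]
6. D_y = 61/36  [D is the centroid of △EGB]
   → D = (1/12, 61/36)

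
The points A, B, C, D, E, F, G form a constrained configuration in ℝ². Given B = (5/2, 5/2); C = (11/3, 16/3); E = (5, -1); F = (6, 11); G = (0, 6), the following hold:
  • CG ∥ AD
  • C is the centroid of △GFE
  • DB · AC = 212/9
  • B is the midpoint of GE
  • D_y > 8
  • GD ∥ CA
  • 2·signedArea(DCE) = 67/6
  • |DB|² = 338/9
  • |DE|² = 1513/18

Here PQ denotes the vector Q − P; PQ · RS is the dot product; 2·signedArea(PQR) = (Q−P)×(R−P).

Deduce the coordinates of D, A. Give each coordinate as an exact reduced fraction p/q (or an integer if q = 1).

A = (17/2, 15/2)
D = (29/6, 49/6)

1. D_x = 29/6  [line 19/3·x + 4/3·y + -83/2 = 0 ∩ |DE|² = 1513/18]
2. D_y = 49/6  [line 19/3·x + 4/3·y + -83/2 = 0 ∩ |DE|² = 1513/18]
   → D = (29/6, 49/6)
3. A_x = 17/2  [CG ∥ AD ∩ GD ∥ CA]
4. A_y = 15/2  [CG ∥ AD ∩ GD ∥ CA]
   → A = (17/2, 15/2)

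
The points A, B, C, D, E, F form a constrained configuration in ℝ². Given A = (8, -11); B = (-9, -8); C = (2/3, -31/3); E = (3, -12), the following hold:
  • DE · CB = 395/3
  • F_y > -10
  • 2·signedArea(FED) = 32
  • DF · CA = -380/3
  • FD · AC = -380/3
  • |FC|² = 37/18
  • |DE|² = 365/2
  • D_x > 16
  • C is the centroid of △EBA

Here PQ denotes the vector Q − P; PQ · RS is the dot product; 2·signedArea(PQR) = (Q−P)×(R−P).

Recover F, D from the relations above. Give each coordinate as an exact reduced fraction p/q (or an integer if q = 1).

1. D_x = 33/2  [line 29/3·x + -7/3·y + -566/3 = 0 ∩ |DE|² = 365/2]
2. D_y = -25/2  [line 29/3·x + -7/3·y + -566/3 = 0 ∩ |DE|² = 365/2]
   → D = (33/2, -25/2)
3. F_x = -1/2  [2·signedArea(FED) = 32 ∩ DF · CA = -380/3]
4. F_y = -19/2  [2·signedArea(FED) = 32 ∩ DF · CA = -380/3]
   → F = (-1/2, -19/2)

D = (33/2, -25/2)
F = (-1/2, -19/2)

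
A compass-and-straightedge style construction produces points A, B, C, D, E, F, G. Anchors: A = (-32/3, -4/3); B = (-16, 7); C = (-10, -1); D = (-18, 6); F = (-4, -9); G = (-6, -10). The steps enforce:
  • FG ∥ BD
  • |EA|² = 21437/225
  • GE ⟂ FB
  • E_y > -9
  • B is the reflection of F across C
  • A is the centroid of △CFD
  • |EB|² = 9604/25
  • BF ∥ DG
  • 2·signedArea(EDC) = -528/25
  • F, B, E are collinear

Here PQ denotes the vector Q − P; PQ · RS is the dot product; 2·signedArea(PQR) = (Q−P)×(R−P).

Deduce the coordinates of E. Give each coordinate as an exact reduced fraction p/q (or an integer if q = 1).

1. E_x = -106/25  [F, B, E are collinear ∩ GE ⟂ FB]
2. E_y = -217/25  [F, B, E are collinear ∩ GE ⟂ FB]
   → E = (-106/25, -217/25)

E = (-106/25, -217/25)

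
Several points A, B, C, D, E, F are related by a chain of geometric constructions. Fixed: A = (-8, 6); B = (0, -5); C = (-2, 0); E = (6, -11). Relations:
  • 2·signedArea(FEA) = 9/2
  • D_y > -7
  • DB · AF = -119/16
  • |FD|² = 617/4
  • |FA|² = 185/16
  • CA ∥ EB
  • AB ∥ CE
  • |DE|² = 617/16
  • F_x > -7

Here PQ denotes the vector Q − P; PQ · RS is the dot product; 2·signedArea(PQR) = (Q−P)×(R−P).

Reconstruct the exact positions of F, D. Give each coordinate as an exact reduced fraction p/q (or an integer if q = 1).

D = (2, -25/4)
F = (-6, 13/4)

1. F_x = -6  [line -17·x + -14·y + -113/2 = 0 ∩ |FA|² = 185/16]
2. F_y = 13/4  [line -17·x + -14·y + -113/2 = 0 ∩ |FA|² = 185/16]
   → F = (-6, 13/4)
3. D_x = 2  [line -2·x + 11/4·y + 339/16 = 0 ∩ |FD|² = 617/4]
4. D_y = -25/4  [line -2·x + 11/4·y + 339/16 = 0 ∩ |FD|² = 617/4]
   → D = (2, -25/4)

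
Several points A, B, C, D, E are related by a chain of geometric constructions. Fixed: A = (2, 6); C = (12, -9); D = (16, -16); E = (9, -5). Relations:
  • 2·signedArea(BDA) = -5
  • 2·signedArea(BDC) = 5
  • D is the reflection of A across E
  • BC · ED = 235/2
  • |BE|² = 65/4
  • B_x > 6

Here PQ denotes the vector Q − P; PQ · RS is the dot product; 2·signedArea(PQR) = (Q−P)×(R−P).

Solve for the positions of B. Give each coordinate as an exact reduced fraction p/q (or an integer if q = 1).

B = (7, -3/2)

1. B_x = 7  [2·signedArea(BDA) = -5 ∩ BC · ED = 235/2]
2. B_y = -3/2  [2·signedArea(BDA) = -5 ∩ BC · ED = 235/2]
   → B = (7, -3/2)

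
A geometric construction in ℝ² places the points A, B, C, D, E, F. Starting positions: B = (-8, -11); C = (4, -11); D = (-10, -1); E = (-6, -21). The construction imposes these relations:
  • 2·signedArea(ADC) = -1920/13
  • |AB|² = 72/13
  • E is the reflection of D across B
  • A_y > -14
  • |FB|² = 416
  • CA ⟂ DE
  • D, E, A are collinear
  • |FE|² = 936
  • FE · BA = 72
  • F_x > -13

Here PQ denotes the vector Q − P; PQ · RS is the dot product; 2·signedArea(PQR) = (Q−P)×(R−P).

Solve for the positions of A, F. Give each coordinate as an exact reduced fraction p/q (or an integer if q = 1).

A = (-98/13, -173/13)
F = (-12, 9)

1. A_x = -98/13  [D, E, A are collinear ∩ CA ⟂ DE]
2. A_y = -173/13  [D, E, A are collinear ∩ CA ⟂ DE]
   → A = (-98/13, -173/13)
3. F_x = -12  [line -6/13·x + 30/13·y + -342/13 = 0 ∩ |FE|² = 936]
4. F_y = 9  [line -6/13·x + 30/13·y + -342/13 = 0 ∩ |FE|² = 936]
   → F = (-12, 9)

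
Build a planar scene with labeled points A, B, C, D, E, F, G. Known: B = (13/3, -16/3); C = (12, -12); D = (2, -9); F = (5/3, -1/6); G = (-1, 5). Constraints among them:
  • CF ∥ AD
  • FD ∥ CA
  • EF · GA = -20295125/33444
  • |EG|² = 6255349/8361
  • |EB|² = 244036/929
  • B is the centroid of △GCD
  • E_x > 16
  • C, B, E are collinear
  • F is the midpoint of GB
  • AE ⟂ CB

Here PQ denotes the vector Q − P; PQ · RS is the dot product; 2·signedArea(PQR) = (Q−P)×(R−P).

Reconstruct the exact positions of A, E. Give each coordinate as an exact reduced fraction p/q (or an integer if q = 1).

1. A_x = 37/3  [CF ∥ AD ∩ FD ∥ CA]
2. A_y = -125/6  [CF ∥ AD ∩ FD ∥ CA]
   → A = (37/3, -125/6)
3. E_x = 46163/2787  [C, B, E are collinear ∩ AE ⟂ CB]
4. E_y = -44504/2787  [C, B, E are collinear ∩ AE ⟂ CB]
   → E = (46163/2787, -44504/2787)

A = (37/3, -125/6)
E = (46163/2787, -44504/2787)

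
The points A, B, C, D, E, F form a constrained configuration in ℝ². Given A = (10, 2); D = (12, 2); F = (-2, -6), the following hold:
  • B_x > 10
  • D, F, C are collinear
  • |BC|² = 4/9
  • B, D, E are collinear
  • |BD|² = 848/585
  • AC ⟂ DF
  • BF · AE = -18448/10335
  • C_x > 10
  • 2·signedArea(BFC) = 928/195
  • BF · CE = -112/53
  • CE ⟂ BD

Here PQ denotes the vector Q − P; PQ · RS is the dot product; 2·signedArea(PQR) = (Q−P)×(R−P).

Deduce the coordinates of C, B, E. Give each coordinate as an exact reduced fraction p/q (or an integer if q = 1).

B = (704/65, 334/195)
C = (682/65, 74/65)
E = (35754/3445, 5518/3445)

1. C_x = 682/65  [D, F, C are collinear ∩ AC ⟂ DF]
2. C_y = 74/65  [D, F, C are collinear ∩ AC ⟂ DF]
   → C = (682/65, 74/65)
3. B_x = 704/65  [line -464/65·x + 812/65·y + 10904/195 = 0 ∩ |BC|² = 4/9]
4. B_y = 334/195  [line -464/65·x + 812/65·y + 10904/195 = 0 ∩ |BC|² = 4/9]
   → B = (704/65, 334/195)
5. E_x = 35754/3445  [B, D, E are collinear ∩ CE ⟂ BD]
6. E_y = 5518/3445  [B, D, E are collinear ∩ CE ⟂ BD]
   → E = (35754/3445, 5518/3445)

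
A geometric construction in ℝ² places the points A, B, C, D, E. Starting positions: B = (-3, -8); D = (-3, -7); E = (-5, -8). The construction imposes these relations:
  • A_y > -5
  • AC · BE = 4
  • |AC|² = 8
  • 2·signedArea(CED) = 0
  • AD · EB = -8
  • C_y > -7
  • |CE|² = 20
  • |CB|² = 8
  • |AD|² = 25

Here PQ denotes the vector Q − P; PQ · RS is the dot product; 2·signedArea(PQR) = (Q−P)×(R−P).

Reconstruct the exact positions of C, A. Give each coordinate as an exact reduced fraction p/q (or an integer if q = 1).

1. C_x = -1  [line -1·x + 2·y + 11 = 0 ∩ |CE|² = 20]
2. C_y = -6  [line -1·x + 2·y + 11 = 0 ∩ |CE|² = 20]
   → C = (-1, -6)
3. A_x = 1  [AD · EB = -8]
4. A_y = -4  [|AC|² = 8]
   → A = (1, -4)

A = (1, -4)
C = (-1, -6)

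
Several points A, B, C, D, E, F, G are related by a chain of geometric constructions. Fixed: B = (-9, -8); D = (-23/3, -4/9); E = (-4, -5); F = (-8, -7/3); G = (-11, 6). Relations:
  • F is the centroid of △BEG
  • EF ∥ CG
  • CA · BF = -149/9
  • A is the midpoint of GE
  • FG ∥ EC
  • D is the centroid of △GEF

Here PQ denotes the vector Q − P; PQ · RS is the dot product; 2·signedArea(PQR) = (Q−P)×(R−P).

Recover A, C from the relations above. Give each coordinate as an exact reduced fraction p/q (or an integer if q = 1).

A = (-15/2, 1/2)
C = (-7, 10/3)

1. A_x = -15/2  [A is the midpoint of GE]
2. A_y = 1/2  [A is the midpoint of GE]
   → A = (-15/2, 1/2)
3. C_x = -7  [EF ∥ CG ∩ FG ∥ EC]
4. C_y = 10/3  [EF ∥ CG ∩ FG ∥ EC]
   → C = (-7, 10/3)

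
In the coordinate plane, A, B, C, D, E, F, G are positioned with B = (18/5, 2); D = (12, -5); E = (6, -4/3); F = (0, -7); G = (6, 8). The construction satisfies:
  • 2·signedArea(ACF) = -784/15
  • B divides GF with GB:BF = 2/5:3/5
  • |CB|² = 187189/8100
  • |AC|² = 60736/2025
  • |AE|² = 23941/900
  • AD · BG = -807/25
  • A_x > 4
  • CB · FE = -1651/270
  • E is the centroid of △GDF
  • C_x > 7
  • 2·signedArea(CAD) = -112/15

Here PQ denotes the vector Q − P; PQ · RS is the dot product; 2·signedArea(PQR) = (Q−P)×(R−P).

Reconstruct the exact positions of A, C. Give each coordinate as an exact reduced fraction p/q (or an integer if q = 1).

A = (21/5, 7/2)
C = (37/5, -17/18)

1. C_x = 37/5  [line -6·x + -17/3·y + 10543/270 = 0 ∩ |CB|² = 187189/8100]
2. C_y = -17/18  [line -6·x + -17/3·y + 10543/270 = 0 ∩ |CB|² = 187189/8100]
   → C = (37/5, -17/18)
3. A_x = 21/5  [AD · BG = -807/25 ∩ 2·signedArea(CAD) = -112/15]
4. A_y = 7/2  [AD · BG = -807/25 ∩ 2·signedArea(CAD) = -112/15]
   → A = (21/5, 7/2)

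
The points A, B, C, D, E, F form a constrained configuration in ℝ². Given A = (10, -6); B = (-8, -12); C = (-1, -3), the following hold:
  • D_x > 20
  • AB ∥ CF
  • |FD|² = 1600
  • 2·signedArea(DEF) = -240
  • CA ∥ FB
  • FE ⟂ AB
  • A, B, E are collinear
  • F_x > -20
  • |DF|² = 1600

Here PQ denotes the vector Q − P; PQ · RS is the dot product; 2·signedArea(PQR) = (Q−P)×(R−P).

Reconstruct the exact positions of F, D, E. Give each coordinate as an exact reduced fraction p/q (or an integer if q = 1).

D = (21, -9)
E = (-17, -15)
F = (-19, -9)

1. F_x = -19  [CA ∥ FB ∩ AB ∥ CF]
2. F_y = -9  [CA ∥ FB ∩ AB ∥ CF]
   → F = (-19, -9)
3. E_x = -17  [A, B, E are collinear ∩ FE ⟂ AB]
4. E_y = -15  [A, B, E are collinear ∩ FE ⟂ AB]
   → E = (-17, -15)
5. D_x = 21  [line -6·x + -2·y + 108 = 0 ∩ |DF|² = 1600]
6. D_y = -9  [line -6·x + -2·y + 108 = 0 ∩ |DF|² = 1600]
   → D = (21, -9)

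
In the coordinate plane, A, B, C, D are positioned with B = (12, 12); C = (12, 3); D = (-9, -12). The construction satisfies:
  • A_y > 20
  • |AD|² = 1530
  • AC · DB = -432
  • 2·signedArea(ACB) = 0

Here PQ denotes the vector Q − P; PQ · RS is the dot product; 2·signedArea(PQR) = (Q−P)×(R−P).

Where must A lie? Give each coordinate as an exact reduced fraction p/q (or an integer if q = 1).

A = (12, 21)

1. A_x = 12  [2·signedArea(ACB) = 0 ∩ AC · DB = -432]
2. A_y = 21  [2·signedArea(ACB) = 0 ∩ AC · DB = -432]
   → A = (12, 21)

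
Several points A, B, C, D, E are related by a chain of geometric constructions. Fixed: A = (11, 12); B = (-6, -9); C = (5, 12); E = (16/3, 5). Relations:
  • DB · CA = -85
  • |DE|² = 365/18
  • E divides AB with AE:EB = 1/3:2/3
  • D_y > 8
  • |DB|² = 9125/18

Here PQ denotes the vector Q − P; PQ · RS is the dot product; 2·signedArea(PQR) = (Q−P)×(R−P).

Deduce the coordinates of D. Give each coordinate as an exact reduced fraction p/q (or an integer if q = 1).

1. D_x = 49/6  [DB · CA = -85]
2. D_y = 17/2  [|DB|² = 9125/18]
   → D = (49/6, 17/2)

D = (49/6, 17/2)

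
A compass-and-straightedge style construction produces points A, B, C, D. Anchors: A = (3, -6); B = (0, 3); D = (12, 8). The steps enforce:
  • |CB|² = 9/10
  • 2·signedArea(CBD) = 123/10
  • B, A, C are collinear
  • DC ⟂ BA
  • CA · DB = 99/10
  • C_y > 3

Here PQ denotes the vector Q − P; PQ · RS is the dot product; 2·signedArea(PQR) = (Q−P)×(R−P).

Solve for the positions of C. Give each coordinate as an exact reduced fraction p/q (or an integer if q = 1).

C = (-3/10, 39/10)

1. C_x = -3/10  [B, A, C are collinear ∩ DC ⟂ BA]
2. C_y = 39/10  [B, A, C are collinear ∩ DC ⟂ BA]
   → C = (-3/10, 39/10)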